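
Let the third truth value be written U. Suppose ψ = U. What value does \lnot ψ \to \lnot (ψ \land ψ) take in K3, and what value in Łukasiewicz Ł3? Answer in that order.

In K3: \lnot ψ = \lnot U = U
ψ \land ψ = U \land U = U
\lnot (ψ \land ψ) = \lnot U = U
\lnot ψ \to \lnot (ψ \land ψ) = U \to U = U  [\lnot U \lor U]
In Łukasiewicz Ł3: \lnot ψ = \lnot U = U
ψ \land ψ = U \land U = U
\lnot (ψ \land ψ) = \lnot U = U
\lnot ψ \to \lnot (ψ \land ψ) = U \to U = True
They differ because K3 and Łukasiewicz Ł3 treat U differently under implication.

U; True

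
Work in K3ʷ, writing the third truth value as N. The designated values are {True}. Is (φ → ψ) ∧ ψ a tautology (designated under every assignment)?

Countermodel: φ=True, ψ=N gives N, which is not designated.

No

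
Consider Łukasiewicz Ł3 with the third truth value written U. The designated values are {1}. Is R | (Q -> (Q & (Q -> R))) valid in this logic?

No

Countermodel: R=U, Q=1 gives U, which is not designated.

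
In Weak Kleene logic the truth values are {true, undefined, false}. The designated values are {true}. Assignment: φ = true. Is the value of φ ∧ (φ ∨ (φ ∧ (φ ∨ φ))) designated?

Yes

φ ∨ φ = true ∨ true = true
φ ∧ (φ ∨ φ) = true ∧ true = true
φ ∨ (φ ∧ (φ ∨ φ)) = true ∨ true = true
φ ∧ (φ ∨ (φ ∧ (φ ∨ φ))) = true ∧ true = true
true ∈ {true}.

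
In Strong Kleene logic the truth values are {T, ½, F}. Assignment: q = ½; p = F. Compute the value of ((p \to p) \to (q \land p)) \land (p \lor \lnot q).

p \to p = F \to F = T
q \land p = ½ \land F = F
(p \to p) \to (q \land p) = T \to F = F
\lnot q = \lnot ½ = ½
p \lor \lnot q = F \lor ½ = ½
((p \to p) \to (q \land p)) \land (p \lor \lnot q) = F \land ½ = F

F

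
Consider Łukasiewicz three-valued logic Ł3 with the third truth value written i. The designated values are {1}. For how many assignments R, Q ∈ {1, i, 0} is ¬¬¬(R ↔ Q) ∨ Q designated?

4

Designated under: (R=1, Q=1); (R=1, Q=0); (R=i, Q=1); (R=0, Q=1).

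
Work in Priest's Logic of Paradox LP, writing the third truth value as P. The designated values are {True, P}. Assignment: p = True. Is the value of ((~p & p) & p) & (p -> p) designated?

~p = ~True = False
~p & p = False & True = False
(~p & p) & p = False & True = False
p -> p = True -> True = True
((~p & p) & p) & (p -> p) = False & True = False
False ∉ {True, P}.

No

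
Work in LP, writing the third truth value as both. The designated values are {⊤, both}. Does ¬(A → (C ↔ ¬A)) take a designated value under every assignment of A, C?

Countermodel: A=⊤, C=⊥ gives ⊥, which is not designated.

No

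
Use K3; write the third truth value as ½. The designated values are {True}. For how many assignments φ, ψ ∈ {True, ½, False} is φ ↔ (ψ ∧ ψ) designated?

2

Designated under: (φ=True, ψ=True); (φ=False, ψ=False).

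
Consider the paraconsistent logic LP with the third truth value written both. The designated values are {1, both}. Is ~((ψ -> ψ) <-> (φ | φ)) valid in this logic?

Countermodel: ψ=1, φ=1 gives 0, which is not designated.

No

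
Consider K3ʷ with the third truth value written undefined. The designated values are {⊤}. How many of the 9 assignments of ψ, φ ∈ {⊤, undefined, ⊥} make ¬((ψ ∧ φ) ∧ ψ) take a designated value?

Designated under: (ψ=⊤, φ=⊥); (ψ=⊥, φ=⊤); (ψ=⊥, φ=⊥).

3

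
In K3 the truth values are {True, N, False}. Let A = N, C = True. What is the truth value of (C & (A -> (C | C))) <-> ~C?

False

C | C = True | True = True
A -> (C | C) = N -> True = True
C & (A -> (C | C)) = True & True = True
~C = ~True = False
(C & (A -> (C | C))) <-> ~C = True <-> False = False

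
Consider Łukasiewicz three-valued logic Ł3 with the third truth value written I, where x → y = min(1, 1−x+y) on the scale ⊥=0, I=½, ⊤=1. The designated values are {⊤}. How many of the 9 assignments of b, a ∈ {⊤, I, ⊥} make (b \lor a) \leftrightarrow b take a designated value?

Of the 9 assignments, 6 give a value in {⊤}.

6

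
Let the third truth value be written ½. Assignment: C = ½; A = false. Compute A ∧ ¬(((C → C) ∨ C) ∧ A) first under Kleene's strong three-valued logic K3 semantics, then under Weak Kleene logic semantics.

false; ½

In Kleene's strong three-valued logic K3: C → C = ½ → ½ = ½  [¬½ ∨ ½]
(C → C) ∨ C = ½ ∨ ½ = ½
((C → C) ∨ C) ∧ A = ½ ∧ false = false
¬(((C → C) ∨ C) ∧ A) = ¬false = true
A ∧ ¬(((C → C) ∨ C) ∧ A) = false ∧ true = false
In Weak Kleene logic: C → C = ½ → ½ = ½  [any arg is the third value ⇒ result is the third value]
(C → C) ∨ C = ½ ∨ ½ = ½
((C → C) ∨ C) ∧ A = ½ ∧ false = ½
¬(((C → C) ∨ C) ∧ A) = ¬½ = ½
A ∧ ¬(((C → C) ∨ C) ∧ A) = false ∧ ½ = ½
They differ because Kleene's strong three-valued logic K3 and Weak Kleene logic treat ½ differently under the binary connectives.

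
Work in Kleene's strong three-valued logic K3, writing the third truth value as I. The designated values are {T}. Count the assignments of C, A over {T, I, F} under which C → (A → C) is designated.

7

Of the 9 assignments, 7 give a value in {T}.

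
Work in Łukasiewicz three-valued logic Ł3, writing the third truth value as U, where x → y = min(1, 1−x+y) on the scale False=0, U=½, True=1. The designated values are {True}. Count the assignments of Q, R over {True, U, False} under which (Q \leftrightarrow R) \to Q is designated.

Of the 9 assignments, 6 give a value in {True}.

6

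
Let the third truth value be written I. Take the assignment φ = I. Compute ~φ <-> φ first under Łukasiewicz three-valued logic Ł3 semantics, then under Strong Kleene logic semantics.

In Łukasiewicz three-valued logic Ł3: ~φ = ~I = I
~φ <-> φ = I <-> I = True  [1 − |½−½|]
In Strong Kleene logic: ~φ = ~I = I
~φ <-> φ = I <-> I = I
They differ because Łukasiewicz three-valued logic Ł3 and Strong Kleene logic treat I differently under implication.

True; I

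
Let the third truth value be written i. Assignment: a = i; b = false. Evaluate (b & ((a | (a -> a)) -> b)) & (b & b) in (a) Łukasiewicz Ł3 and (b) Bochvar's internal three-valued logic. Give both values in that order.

false; i

In Łukasiewicz Ł3: a -> a = i -> i = true  [min(1, 1−½+½)]
a | (a -> a) = i | true = true
(a | (a -> a)) -> b = true -> false = false
b & ((a | (a -> a)) -> b) = false & false = false
b & b = false & false = false
(b & ((a | (a -> a)) -> b)) & (b & b) = false & false = false
In Bochvar's internal three-valued logic: a -> a = i -> i = i  [any arg is the third value ⇒ result is the third value]
a | (a -> a) = i | i = i
(a | (a -> a)) -> b = i -> false = i
b & ((a | (a -> a)) -> b) = false & i = i
b & b = false & false = false
(b & ((a | (a -> a)) -> b)) & (b & b) = i & false = i
They differ because Łukasiewicz Ł3 and Bochvar's internal three-valued logic treat i differently under the binary connectives.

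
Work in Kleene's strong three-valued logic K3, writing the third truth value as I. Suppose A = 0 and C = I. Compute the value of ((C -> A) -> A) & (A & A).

C -> A = I -> 0 = I  [~I | 0]
(C -> A) -> A = I -> 0 = I
A & A = 0 & 0 = 0
((C -> A) -> A) & (A & A) = I & 0 = 0

0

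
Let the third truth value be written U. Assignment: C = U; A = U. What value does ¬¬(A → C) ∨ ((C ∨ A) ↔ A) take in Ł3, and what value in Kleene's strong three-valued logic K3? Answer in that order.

⊤; U

In Ł3: A → C = U → U = ⊤  [min(1, 1−½+½)]
¬(A → C) = ¬⊤ = ⊥
¬¬(A → C) = ¬⊥ = ⊤
C ∨ A = U ∨ U = U
(C ∨ A) ↔ A = U ↔ U = ⊤
¬¬(A → C) ∨ ((C ∨ A) ↔ A) = ⊤ ∨ ⊤ = ⊤
In Kleene's strong three-valued logic K3: A → C = U → U = U  [¬U ∨ U]
¬(A → C) = ¬U = U
¬¬(A → C) = ¬U = U
C ∨ A = U ∨ U = U
(C ∨ A) ↔ A = U ↔ U = U
¬¬(A → C) ∨ ((C ∨ A) ↔ A) = U ∨ U = U
They differ because Ł3 and Kleene's strong three-valued logic K3 treat U differently under implication.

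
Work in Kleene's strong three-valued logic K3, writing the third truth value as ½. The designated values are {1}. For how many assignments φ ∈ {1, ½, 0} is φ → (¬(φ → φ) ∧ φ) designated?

φ=1: 0 ·
φ=½: ½ ·
φ=0: 1 ✓

1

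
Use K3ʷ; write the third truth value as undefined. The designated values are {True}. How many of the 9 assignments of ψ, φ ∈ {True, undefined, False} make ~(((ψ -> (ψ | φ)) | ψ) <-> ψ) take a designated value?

Designated under: (ψ=False, φ=True); (ψ=False, φ=False).

2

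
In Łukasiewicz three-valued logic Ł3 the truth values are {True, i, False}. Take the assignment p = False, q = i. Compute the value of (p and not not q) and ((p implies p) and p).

not q = not i = i
not not q = not i = i
p and not not q = False and i = False
p implies p = False implies False = True
(p implies p) and p = True and False = False
(p and not not q) and ((p implies p) and p) = False and False = False

False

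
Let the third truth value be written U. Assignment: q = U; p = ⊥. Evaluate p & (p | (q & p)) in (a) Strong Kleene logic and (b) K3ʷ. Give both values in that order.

In Strong Kleene logic: q & p = U & ⊥ = ⊥
p | (q & p) = ⊥ | ⊥ = ⊥
p & (p | (q & p)) = ⊥ & ⊥ = ⊥
In K3ʷ: q & p = U & ⊥ = U
p | (q & p) = ⊥ | U = U
p & (p | (q & p)) = ⊥ & U = U
They differ because Strong Kleene logic and K3ʷ treat U differently under the binary connectives.

⊥; U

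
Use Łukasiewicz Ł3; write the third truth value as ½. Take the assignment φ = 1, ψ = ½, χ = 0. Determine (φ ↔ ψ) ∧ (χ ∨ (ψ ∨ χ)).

φ ↔ ψ = 1 ↔ ½ = ½
ψ ∨ χ = ½ ∨ 0 = ½
χ ∨ (ψ ∨ χ) = 0 ∨ ½ = ½
(φ ↔ ψ) ∧ (χ ∨ (ψ ∨ χ)) = ½ ∧ ½ = ½

½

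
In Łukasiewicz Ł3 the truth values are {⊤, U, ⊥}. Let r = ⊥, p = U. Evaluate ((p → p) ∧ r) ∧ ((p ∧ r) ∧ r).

⊥

p → p = U → U = ⊤  [min(1, 1−½+½)]
(p → p) ∧ r = ⊤ ∧ ⊥ = ⊥
p ∧ r = U ∧ ⊥ = ⊥
(p ∧ r) ∧ r = ⊥ ∧ ⊥ = ⊥
((p → p) ∧ r) ∧ ((p ∧ r) ∧ r) = ⊥ ∧ ⊥ = ⊥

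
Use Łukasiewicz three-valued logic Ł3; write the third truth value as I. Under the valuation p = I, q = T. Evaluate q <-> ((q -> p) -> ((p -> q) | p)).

q -> p = T -> I = I  [min(1, 1−1+½)]
p -> q = I -> T = T
(p -> q) | p = T | I = T
(q -> p) -> ((p -> q) | p) = I -> T = T
q <-> ((q -> p) -> ((p -> q) | p)) = T <-> T = T

T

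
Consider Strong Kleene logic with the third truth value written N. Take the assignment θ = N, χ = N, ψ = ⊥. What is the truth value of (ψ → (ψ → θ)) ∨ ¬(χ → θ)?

ψ → θ = ⊥ → N = ⊤  [¬⊥ ∨ N]
ψ → (ψ → θ) = ⊥ → ⊤ = ⊤
χ → θ = N → N = N
¬(χ → θ) = ¬N = N
(ψ → (ψ → θ)) ∨ ¬(χ → θ) = ⊤ ∨ N = ⊤

⊤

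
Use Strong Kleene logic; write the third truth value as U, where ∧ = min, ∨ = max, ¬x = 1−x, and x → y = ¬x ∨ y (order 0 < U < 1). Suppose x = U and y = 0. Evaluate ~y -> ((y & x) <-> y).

1

~y = ~0 = 1
y & x = 0 & U = 0
(y & x) <-> y = 0 <-> 0 = 1
~y -> ((y & x) <-> y) = 1 -> 1 = 1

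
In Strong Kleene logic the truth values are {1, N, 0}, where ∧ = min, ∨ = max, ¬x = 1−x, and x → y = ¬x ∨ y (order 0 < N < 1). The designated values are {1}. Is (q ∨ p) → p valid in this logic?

Countermodel: q=1, p=N gives N, which is not designated.

No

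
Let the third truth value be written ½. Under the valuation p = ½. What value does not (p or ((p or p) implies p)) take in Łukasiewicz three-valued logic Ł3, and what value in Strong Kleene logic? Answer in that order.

In Łukasiewicz three-valued logic Ł3: p or p = ½ or ½ = ½
(p or p) implies p = ½ implies ½ = T  [min(1, 1−½+½)]
p or ((p or p) implies p) = ½ or T = T
not (p or ((p or p) implies p)) = not T = F
In Strong Kleene logic: p or p = ½ or ½ = ½
(p or p) implies p = ½ implies ½ = ½  [not ½ or ½]
p or ((p or p) implies p) = ½ or ½ = ½
not (p or ((p or p) implies p)) = not ½ = ½
They differ because Łukasiewicz three-valued logic Ł3 and Strong Kleene logic treat ½ differently under implication.

F; ½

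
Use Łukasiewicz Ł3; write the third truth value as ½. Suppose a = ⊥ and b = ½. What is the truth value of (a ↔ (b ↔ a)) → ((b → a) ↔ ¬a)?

⊤

b ↔ a = ½ ↔ ⊥ = ½  [1 − |½−0|]
a ↔ (b ↔ a) = ⊥ ↔ ½ = ½
b → a = ½ → ⊥ = ½
¬a = ¬⊥ = ⊤
(b → a) ↔ ¬a = ½ ↔ ⊤ = ½
(a ↔ (b ↔ a)) → ((b → a) ↔ ¬a) = ½ → ½ = ⊤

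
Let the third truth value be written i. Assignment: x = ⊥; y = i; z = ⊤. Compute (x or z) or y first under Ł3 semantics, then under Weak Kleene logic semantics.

⊤; i

In Ł3: x or z = ⊥ or ⊤ = ⊤
(x or z) or y = ⊤ or i = ⊤
In Weak Kleene logic: x or z = ⊥ or ⊤ = ⊤
(x or z) or y = ⊤ or i = i
They differ because Ł3 and Weak Kleene logic treat i differently under the binary connectives.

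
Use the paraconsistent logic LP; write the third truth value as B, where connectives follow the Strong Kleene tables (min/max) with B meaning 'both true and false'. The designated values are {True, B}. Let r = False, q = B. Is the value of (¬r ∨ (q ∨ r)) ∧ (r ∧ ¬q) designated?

¬r = ¬False = True
q ∨ r = B ∨ False = B
¬r ∨ (q ∨ r) = True ∨ B = True
¬q = ¬B = B
r ∧ ¬q = False ∧ B = False
(¬r ∨ (q ∨ r)) ∧ (r ∧ ¬q) = True ∧ False = False
False ∉ {True, B}.

No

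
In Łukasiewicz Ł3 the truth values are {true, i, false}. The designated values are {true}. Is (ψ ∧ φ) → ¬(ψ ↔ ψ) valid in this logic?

Countermodel: ψ=true, φ=true gives false, which is not designated.

No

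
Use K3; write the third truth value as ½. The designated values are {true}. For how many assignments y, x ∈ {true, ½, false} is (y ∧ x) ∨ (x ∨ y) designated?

5

Of the 9 assignments, 5 give a value in {true}.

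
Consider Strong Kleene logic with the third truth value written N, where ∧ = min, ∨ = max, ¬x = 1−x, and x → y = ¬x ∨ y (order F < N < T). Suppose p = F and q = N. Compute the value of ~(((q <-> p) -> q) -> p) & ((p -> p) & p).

q <-> p = N <-> F = N
(q <-> p) -> q = N -> N = N
((q <-> p) -> q) -> p = N -> F = N
~(((q <-> p) -> q) -> p) = ~N = N
p -> p = F -> F = T
(p -> p) & p = T & F = F
~(((q <-> p) -> q) -> p) & ((p -> p) & p) = N & F = F

F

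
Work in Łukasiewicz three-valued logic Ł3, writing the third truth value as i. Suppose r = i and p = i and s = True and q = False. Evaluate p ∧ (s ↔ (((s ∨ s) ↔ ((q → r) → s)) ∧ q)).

s ∨ s = True ∨ True = True
q → r = False → i = True
(q → r) → s = True → True = True
(s ∨ s) ↔ ((q → r) → s) = True ↔ True = True
((s ∨ s) ↔ ((q → r) → s)) ∧ q = True ∧ False = False
s ↔ (((s ∨ s) ↔ ((q → r) → s)) ∧ q) = True ↔ False = False
p ∧ (s ↔ (((s ∨ s) ↔ ((q → r) → s)) ∧ q)) = i ∧ False = False

False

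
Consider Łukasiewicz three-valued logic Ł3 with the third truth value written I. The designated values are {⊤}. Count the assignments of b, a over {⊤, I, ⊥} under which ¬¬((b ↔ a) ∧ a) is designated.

Designated under: (b=⊤, a=⊤).

1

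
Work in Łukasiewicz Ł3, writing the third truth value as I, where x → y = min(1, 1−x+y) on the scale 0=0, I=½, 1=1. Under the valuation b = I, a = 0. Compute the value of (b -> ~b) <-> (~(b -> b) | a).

0

~b = ~I = I
b -> ~b = I -> I = 1  [min(1, 1−½+½)]
b -> b = I -> I = 1
~(b -> b) = ~1 = 0
~(b -> b) | a = 0 | 0 = 0
(b -> ~b) <-> (~(b -> b) | a) = 1 <-> 0 = 0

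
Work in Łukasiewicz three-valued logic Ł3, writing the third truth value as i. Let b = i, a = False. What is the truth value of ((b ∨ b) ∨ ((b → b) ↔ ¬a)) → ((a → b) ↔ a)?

False

b ∨ b = i ∨ i = i
b → b = i → i = True
¬a = ¬False = True
(b → b) ↔ ¬a = True ↔ True = True
(b ∨ b) ∨ ((b → b) ↔ ¬a) = i ∨ True = True
a → b = False → i = True
(a → b) ↔ a = True ↔ False = False
((b ∨ b) ∨ ((b → b) ↔ ¬a)) → ((a → b) ↔ a) = True → False = False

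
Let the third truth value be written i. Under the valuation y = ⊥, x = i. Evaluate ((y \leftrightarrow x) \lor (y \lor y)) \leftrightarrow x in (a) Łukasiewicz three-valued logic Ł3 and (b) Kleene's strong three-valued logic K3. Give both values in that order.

In Łukasiewicz three-valued logic Ł3: y \leftrightarrow x = ⊥ \leftrightarrow i = i  [1 − |0−½|]
y \lor y = ⊥ \lor ⊥ = ⊥
(y \leftrightarrow x) \lor (y \lor y) = i \lor ⊥ = i
((y \leftrightarrow x) \lor (y \lor y)) \leftrightarrow x = i \leftrightarrow i = ⊤
In Kleene's strong three-valued logic K3: y \leftrightarrow x = ⊥ \leftrightarrow i = i
y \lor y = ⊥ \lor ⊥ = ⊥
(y \leftrightarrow x) \lor (y \lor y) = i \lor ⊥ = i
((y \leftrightarrow x) \lor (y \lor y)) \leftrightarrow x = i \leftrightarrow i = i
They differ because Łukasiewicz three-valued logic Ł3 and Kleene's strong three-valued logic K3 treat i differently under implication.

⊤; i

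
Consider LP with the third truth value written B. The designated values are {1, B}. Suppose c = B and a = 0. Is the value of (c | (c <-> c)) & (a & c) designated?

c <-> c = B <-> B = B
c | (c <-> c) = B | B = B
a & c = 0 & B = 0
(c | (c <-> c)) & (a & c) = B & 0 = 0
0 ∉ {1, B}.

No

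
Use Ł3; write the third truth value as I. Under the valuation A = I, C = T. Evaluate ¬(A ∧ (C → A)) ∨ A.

I

C → A = T → I = I  [min(1, 1−1+½)]
A ∧ (C → A) = I ∧ I = I
¬(A ∧ (C → A)) = ¬I = I
¬(A ∧ (C → A)) ∨ A = I ∨ I = I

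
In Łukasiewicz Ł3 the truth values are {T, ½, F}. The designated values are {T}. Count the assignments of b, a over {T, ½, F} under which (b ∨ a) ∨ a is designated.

Of the 9 assignments, 5 give a value in {T}.

5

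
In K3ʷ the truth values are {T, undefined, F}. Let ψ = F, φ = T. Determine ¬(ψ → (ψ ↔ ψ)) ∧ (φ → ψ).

F

ψ ↔ ψ = F ↔ F = T
ψ → (ψ ↔ ψ) = F → T = T
¬(ψ → (ψ ↔ ψ)) = ¬T = F
φ → ψ = T → F = F
¬(ψ → (ψ ↔ ψ)) ∧ (φ → ψ) = F ∧ F = F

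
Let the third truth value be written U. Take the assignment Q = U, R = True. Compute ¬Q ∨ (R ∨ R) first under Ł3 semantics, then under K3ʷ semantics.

In Ł3: ¬Q = ¬U = U
R ∨ R = True ∨ True = True
¬Q ∨ (R ∨ R) = U ∨ True = True
In K3ʷ: ¬Q = ¬U = U
R ∨ R = True ∨ True = True
¬Q ∨ (R ∨ R) = U ∨ True = U
They differ because Ł3 and K3ʷ treat U differently under the binary connectives.

True; U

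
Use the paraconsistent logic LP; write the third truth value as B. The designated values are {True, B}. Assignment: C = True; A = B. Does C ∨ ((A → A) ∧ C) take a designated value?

Yes

A → A = B → B = B  [¬B ∨ B]
(A → A) ∧ C = B ∧ True = B
C ∨ ((A → A) ∧ C) = True ∨ B = True
True ∈ {True, B}.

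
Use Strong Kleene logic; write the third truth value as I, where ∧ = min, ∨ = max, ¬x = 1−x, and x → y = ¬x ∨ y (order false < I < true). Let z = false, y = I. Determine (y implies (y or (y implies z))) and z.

y implies z = I implies false = I  [not I or false]
y or (y implies z) = I or I = I
y implies (y or (y implies z)) = I implies I = I
(y implies (y or (y implies z))) and z = I and false = false

false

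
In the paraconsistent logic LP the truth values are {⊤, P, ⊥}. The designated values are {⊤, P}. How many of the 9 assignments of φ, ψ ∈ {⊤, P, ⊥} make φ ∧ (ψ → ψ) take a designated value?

6

Of the 9 assignments, 6 give a value in {⊤, P}.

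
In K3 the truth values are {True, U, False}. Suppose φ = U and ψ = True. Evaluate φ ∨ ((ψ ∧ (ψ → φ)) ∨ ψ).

True

ψ → φ = True → U = U  [¬True ∨ U]
ψ ∧ (ψ → φ) = True ∧ U = U
(ψ ∧ (ψ → φ)) ∨ ψ = U ∨ True = True
φ ∨ ((ψ ∧ (ψ → φ)) ∨ ψ) = U ∨ True = True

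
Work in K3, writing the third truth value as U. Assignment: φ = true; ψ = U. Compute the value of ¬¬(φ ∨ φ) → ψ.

U

φ ∨ φ = true ∨ true = true
¬(φ ∨ φ) = ¬true = false
¬¬(φ ∨ φ) = ¬false = true
¬¬(φ ∨ φ) → ψ = true → U = U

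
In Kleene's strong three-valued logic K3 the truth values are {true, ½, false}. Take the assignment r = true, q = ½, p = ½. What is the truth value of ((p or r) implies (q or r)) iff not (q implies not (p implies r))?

p or r = ½ or true = true
q or r = ½ or true = true
(p or r) implies (q or r) = true implies true = true
p implies r = ½ implies true = true
not (p implies r) = not true = false
q implies not (p implies r) = ½ implies false = ½
not (q implies not (p implies r)) = not ½ = ½
((p or r) implies (q or r)) iff not (q implies not (p implies r)) = true iff ½ = ½

½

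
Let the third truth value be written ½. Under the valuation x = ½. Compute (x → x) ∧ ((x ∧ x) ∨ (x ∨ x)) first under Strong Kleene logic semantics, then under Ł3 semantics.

In Strong Kleene logic: x → x = ½ → ½ = ½  [¬½ ∨ ½]
x ∧ x = ½ ∧ ½ = ½
x ∨ x = ½ ∨ ½ = ½
(x ∧ x) ∨ (x ∨ x) = ½ ∨ ½ = ½
(x → x) ∧ ((x ∧ x) ∨ (x ∨ x)) = ½ ∧ ½ = ½
In Ł3: x → x = ½ → ½ = true  [min(1, 1−½+½)]
x ∧ x = ½ ∧ ½ = ½
x ∨ x = ½ ∨ ½ = ½
(x ∧ x) ∨ (x ∨ x) = ½ ∨ ½ = ½
(x → x) ∧ ((x ∧ x) ∨ (x ∨ x)) = true ∧ ½ = ½

½; ½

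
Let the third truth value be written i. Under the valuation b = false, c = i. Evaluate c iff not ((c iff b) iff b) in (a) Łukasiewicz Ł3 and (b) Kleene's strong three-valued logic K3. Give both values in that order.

In Łukasiewicz Ł3: c iff b = i iff false = i  [1 − |½−0|]
(c iff b) iff b = i iff false = i
not ((c iff b) iff b) = not i = i
c iff not ((c iff b) iff b) = i iff i = true
In Kleene's strong three-valued logic K3: c iff b = i iff false = i
(c iff b) iff b = i iff false = i
not ((c iff b) iff b) = not i = i
c iff not ((c iff b) iff b) = i iff i = i
They differ because Łukasiewicz Ł3 and Kleene's strong three-valued logic K3 treat i differently under implication.

true; i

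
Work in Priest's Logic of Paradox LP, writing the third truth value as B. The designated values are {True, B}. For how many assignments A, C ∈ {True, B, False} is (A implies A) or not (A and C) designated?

Of the 9 assignments, 9 give a value in {True, B}.

9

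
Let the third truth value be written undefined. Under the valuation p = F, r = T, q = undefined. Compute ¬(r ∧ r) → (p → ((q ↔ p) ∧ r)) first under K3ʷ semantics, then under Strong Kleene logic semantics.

In K3ʷ: r ∧ r = T ∧ T = T
¬(r ∧ r) = ¬T = F
q ↔ p = undefined ↔ F = undefined
(q ↔ p) ∧ r = undefined ∧ T = undefined
p → ((q ↔ p) ∧ r) = F → undefined = undefined
¬(r ∧ r) → (p → ((q ↔ p) ∧ r)) = F → undefined = undefined
In Strong Kleene logic: r ∧ r = T ∧ T = T
¬(r ∧ r) = ¬T = F
q ↔ p = undefined ↔ F = undefined
(q ↔ p) ∧ r = undefined ∧ T = undefined
p → ((q ↔ p) ∧ r) = F → undefined = T
¬(r ∧ r) → (p → ((q ↔ p) ∧ r)) = F → T = T
They differ because K3ʷ and Strong Kleene logic treat undefined differently under the binary connectives.

undefined; T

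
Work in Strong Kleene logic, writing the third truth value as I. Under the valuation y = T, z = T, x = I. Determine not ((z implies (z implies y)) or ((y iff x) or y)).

F

z implies y = T implies T = T
z implies (z implies y) = T implies T = T
y iff x = T iff I = I
(y iff x) or y = I or T = T
(z implies (z implies y)) or ((y iff x) or y) = T or T = T
not ((z implies (z implies y)) or ((y iff x) or y)) = not T = F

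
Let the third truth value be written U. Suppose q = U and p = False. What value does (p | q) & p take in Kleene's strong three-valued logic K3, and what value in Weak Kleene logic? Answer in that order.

In Kleene's strong three-valued logic K3: p | q = False | U = U
(p | q) & p = U & False = False
In Weak Kleene logic: p | q = False | U = U
(p | q) & p = U & False = U
They differ because Kleene's strong three-valued logic K3 and Weak Kleene logic treat U differently under the binary connectives.

False; U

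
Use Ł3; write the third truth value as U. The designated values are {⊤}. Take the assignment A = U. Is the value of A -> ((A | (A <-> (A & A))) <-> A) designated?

Yes

A & A = U & U = U
A <-> (A & A) = U <-> U = ⊤  [1 − |½−½|]
A | (A <-> (A & A)) = U | ⊤ = ⊤
(A | (A <-> (A & A))) <-> A = ⊤ <-> U = U
A -> ((A | (A <-> (A & A))) <-> A) = U -> U = ⊤
⊤ ∈ {⊤}.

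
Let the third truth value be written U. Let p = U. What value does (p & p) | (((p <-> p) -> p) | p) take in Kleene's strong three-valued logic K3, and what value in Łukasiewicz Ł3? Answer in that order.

U; U

In Kleene's strong three-valued logic K3: p & p = U & U = U
p <-> p = U <-> U = U
(p <-> p) -> p = U -> U = U
((p <-> p) -> p) | p = U | U = U
(p & p) | (((p <-> p) -> p) | p) = U | U = U
In Łukasiewicz Ł3: p & p = U & U = U
p <-> p = U <-> U = True
(p <-> p) -> p = True -> U = U
((p <-> p) -> p) | p = U | U = U
(p & p) | (((p <-> p) -> p) | p) = U | U = U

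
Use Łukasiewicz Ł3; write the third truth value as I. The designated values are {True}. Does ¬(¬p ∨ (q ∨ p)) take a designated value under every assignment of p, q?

Countermodel: p=True, q=True gives False, which is not designated.

No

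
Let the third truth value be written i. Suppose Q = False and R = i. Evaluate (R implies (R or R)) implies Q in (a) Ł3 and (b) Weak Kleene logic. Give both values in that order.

In Ł3: R or R = i or i = i
R implies (R or R) = i implies i = True  [min(1, 1−½+½)]
(R implies (R or R)) implies Q = True implies False = False
In Weak Kleene logic: R or R = i or i = i
R implies (R or R) = i implies i = i  [any arg is the third value ⇒ result is the third value]
(R implies (R or R)) implies Q = i implies False = i
They differ because Ł3 and Weak Kleene logic treat i differently under the binary connectives.

False; i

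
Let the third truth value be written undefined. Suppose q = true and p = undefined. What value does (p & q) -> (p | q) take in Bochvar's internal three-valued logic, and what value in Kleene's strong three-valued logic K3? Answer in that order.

In Bochvar's internal three-valued logic: p & q = undefined & true = undefined
p | q = undefined | true = undefined
(p & q) -> (p | q) = undefined -> undefined = undefined  [any arg is the third value ⇒ result is the third value]
In Kleene's strong three-valued logic K3: p & q = undefined & true = undefined
p | q = undefined | true = true
(p & q) -> (p | q) = undefined -> true = true  [~undefined | true]
They differ because Bochvar's internal three-valued logic and Kleene's strong three-valued logic K3 treat undefined differently under the binary connectives.

undefined; true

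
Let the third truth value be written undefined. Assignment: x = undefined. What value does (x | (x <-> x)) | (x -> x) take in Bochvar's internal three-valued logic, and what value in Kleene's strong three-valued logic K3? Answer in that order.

undefined; undefined

In Bochvar's internal three-valued logic: x <-> x = undefined <-> undefined = undefined
x | (x <-> x) = undefined | undefined = undefined
x -> x = undefined -> undefined = undefined
(x | (x <-> x)) | (x -> x) = undefined | undefined = undefined
In Kleene's strong three-valued logic K3: x <-> x = undefined <-> undefined = undefined
x | (x <-> x) = undefined | undefined = undefined
x -> x = undefined -> undefined = undefined  [~undefined | undefined]
(x | (x <-> x)) | (x -> x) = undefined | undefined = undefined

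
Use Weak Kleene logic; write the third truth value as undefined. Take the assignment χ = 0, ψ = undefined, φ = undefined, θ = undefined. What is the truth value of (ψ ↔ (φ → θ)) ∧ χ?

φ → θ = undefined → undefined = undefined  [any arg is the third value ⇒ result is the third value]
ψ ↔ (φ → θ) = undefined ↔ undefined = undefined
(ψ ↔ (φ → θ)) ∧ χ = undefined ∧ 0 = undefined

undefined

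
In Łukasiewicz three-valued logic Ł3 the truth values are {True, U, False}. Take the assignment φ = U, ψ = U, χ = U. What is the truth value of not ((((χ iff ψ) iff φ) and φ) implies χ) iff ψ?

U

χ iff ψ = U iff U = True
(χ iff ψ) iff φ = True iff U = U
((χ iff ψ) iff φ) and φ = U and U = U
(((χ iff ψ) iff φ) and φ) implies χ = U implies U = True
not ((((χ iff ψ) iff φ) and φ) implies χ) = not True = False
not ((((χ iff ψ) iff φ) and φ) implies χ) iff ψ = False iff U = U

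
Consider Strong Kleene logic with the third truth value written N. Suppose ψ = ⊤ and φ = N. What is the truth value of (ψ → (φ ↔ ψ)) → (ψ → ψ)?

φ ↔ ψ = N ↔ ⊤ = N
ψ → (φ ↔ ψ) = ⊤ → N = N  [¬⊤ ∨ N]
ψ → ψ = ⊤ → ⊤ = ⊤
(ψ → (φ ↔ ψ)) → (ψ → ψ) = N → ⊤ = ⊤

⊤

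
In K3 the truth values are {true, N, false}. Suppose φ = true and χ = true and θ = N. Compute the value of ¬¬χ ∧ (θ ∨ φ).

true

¬χ = ¬true = false
¬¬χ = ¬false = true
θ ∨ φ = N ∨ true = true
¬¬χ ∧ (θ ∨ φ) = true ∧ true = true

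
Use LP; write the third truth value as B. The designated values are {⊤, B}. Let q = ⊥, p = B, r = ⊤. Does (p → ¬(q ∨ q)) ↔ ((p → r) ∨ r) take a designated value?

q ∨ q = ⊥ ∨ ⊥ = ⊥
¬(q ∨ q) = ¬⊥ = ⊤
p → ¬(q ∨ q) = B → ⊤ = ⊤  [¬B ∨ ⊤]
p → r = B → ⊤ = ⊤
(p → r) ∨ r = ⊤ ∨ ⊤ = ⊤
(p → ¬(q ∨ q)) ↔ ((p → r) ∨ r) = ⊤ ↔ ⊤ = ⊤
⊤ ∈ {⊤, B}.

Yes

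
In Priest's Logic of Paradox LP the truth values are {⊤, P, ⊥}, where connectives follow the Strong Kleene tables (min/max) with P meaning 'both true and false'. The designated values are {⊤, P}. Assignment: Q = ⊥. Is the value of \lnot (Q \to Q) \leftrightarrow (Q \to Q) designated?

Q \to Q = ⊥ \to ⊥ = ⊤
\lnot (Q \to Q) = \lnot ⊤ = ⊥
Q \to Q = ⊥ \to ⊥ = ⊤
\lnot (Q \to Q) \leftrightarrow (Q \to Q) = ⊥ \leftrightarrow ⊤ = ⊥
⊥ ∉ {⊤, P}.

No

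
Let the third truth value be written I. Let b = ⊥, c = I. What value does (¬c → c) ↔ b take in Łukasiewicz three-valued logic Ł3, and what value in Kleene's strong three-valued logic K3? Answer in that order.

In Łukasiewicz three-valued logic Ł3: ¬c = ¬I = I
¬c → c = I → I = ⊤  [min(1, 1−½+½)]
(¬c → c) ↔ b = ⊤ ↔ ⊥ = ⊥
In Kleene's strong three-valued logic K3: ¬c = ¬I = I
¬c → c = I → I = I  [¬I ∨ I]
(¬c → c) ↔ b = I ↔ ⊥ = I
They differ because Łukasiewicz three-valued logic Ł3 and Kleene's strong three-valued logic K3 treat I differently under implication.

⊥; I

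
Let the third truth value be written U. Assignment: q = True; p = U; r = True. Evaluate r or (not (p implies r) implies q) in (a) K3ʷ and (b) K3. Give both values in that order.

U; True

In K3ʷ: p implies r = U implies True = U
not (p implies r) = not U = U
not (p implies r) implies q = U implies True = U
r or (not (p implies r) implies q) = True or U = U
In K3: p implies r = U implies True = True  [not U or True]
not (p implies r) = not True = False
not (p implies r) implies q = False implies True = True
r or (not (p implies r) implies q) = True or True = True
They differ because K3ʷ and K3 treat U differently under the binary connectives.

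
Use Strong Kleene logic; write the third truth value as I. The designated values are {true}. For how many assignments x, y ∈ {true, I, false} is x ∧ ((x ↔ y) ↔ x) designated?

1

Designated under: (x=true, y=true).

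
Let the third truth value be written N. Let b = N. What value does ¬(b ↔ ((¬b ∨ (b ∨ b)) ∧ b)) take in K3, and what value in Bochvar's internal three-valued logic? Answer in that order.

In K3: ¬b = ¬N = N
b ∨ b = N ∨ N = N
¬b ∨ (b ∨ b) = N ∨ N = N
(¬b ∨ (b ∨ b)) ∧ b = N ∧ N = N
b ↔ ((¬b ∨ (b ∨ b)) ∧ b) = N ↔ N = N
¬(b ↔ ((¬b ∨ (b ∨ b)) ∧ b)) = ¬N = N
In Bochvar's internal three-valued logic: ¬b = ¬N = N
b ∨ b = N ∨ N = N
¬b ∨ (b ∨ b) = N ∨ N = N
(¬b ∨ (b ∨ b)) ∧ b = N ∧ N = N
b ↔ ((¬b ∨ (b ∨ b)) ∧ b) = N ↔ N = N
¬(b ↔ ((¬b ∨ (b ∨ b)) ∧ b)) = ¬N = N

N; N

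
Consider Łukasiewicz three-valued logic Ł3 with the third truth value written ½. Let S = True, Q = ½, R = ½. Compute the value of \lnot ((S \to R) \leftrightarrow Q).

S \to R = True \to ½ = ½  [min(1, 1−1+½)]
(S \to R) \leftrightarrow Q = ½ \leftrightarrow ½ = True
\lnot ((S \to R) \leftrightarrow Q) = \lnot True = False

False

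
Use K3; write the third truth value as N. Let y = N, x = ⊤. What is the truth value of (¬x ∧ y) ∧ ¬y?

¬x = ¬⊤ = ⊥
¬x ∧ y = ⊥ ∧ N = ⊥
¬y = ¬N = N
(¬x ∧ y) ∧ ¬y = ⊥ ∧ N = ⊥

⊥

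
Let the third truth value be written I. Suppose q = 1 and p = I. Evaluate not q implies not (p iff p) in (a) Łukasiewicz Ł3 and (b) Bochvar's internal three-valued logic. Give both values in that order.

In Łukasiewicz Ł3: not q = not 1 = 0
p iff p = I iff I = 1  [1 − |½−½|]
not (p iff p) = not 1 = 0
not q implies not (p iff p) = 0 implies 0 = 1
In Bochvar's internal three-valued logic: not q = not 1 = 0
p iff p = I iff I = I
not (p iff p) = not I = I
not q implies not (p iff p) = 0 implies I = I  [any arg is the third value ⇒ result is the third value]
They differ because Łukasiewicz Ł3 and Bochvar's internal three-valued logic treat I differently under the binary connectives.

1; I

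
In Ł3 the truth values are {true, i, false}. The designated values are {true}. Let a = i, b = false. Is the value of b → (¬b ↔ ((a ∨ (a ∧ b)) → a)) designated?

Yes

¬b = ¬false = true
a ∧ b = i ∧ false = false
a ∨ (a ∧ b) = i ∨ false = i
(a ∨ (a ∧ b)) → a = i → i = true
¬b ↔ ((a ∨ (a ∧ b)) → a) = true ↔ true = true
b → (¬b ↔ ((a ∨ (a ∧ b)) → a)) = false → true = true
true ∈ {true}.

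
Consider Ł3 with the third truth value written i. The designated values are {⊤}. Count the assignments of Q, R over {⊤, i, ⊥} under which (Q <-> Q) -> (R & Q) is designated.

Designated under: (Q=⊤, R=⊤).

1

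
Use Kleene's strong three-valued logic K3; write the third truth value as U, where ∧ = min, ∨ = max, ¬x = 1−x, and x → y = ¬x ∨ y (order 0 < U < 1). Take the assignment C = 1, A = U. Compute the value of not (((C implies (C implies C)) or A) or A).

C implies C = 1 implies 1 = 1
C implies (C implies C) = 1 implies 1 = 1
(C implies (C implies C)) or A = 1 or U = 1
((C implies (C implies C)) or A) or A = 1 or U = 1
not (((C implies (C implies C)) or A) or A) = not 1 = 0

0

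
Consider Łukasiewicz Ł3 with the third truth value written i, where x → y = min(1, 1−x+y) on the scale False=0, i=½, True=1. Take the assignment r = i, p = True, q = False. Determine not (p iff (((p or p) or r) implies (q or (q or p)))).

False

p or p = True or True = True
(p or p) or r = True or i = True
q or p = False or True = True
q or (q or p) = False or True = True
((p or p) or r) implies (q or (q or p)) = True implies True = True
p iff (((p or p) or r) implies (q or (q or p))) = True iff True = True
not (p iff (((p or p) or r) implies (q or (q or p)))) = not True = False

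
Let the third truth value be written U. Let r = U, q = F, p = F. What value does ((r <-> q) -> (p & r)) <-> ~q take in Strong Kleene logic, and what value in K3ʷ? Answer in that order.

U; U

In Strong Kleene logic: r <-> q = U <-> F = U
p & r = F & U = F
(r <-> q) -> (p & r) = U -> F = U
~q = ~F = T
((r <-> q) -> (p & r)) <-> ~q = U <-> T = U
In K3ʷ: r <-> q = U <-> F = U
p & r = F & U = U
(r <-> q) -> (p & r) = U -> U = U
~q = ~F = T
((r <-> q) -> (p & r)) <-> ~q = U <-> T = U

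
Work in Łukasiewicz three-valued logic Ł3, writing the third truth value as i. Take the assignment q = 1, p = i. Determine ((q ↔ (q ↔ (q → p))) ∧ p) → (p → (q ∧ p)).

1

q → p = 1 → i = i
q ↔ (q → p) = 1 ↔ i = i
q ↔ (q ↔ (q → p)) = 1 ↔ i = i
(q ↔ (q ↔ (q → p))) ∧ p = i ∧ i = i
q ∧ p = 1 ∧ i = i
p → (q ∧ p) = i → i = 1
((q ↔ (q ↔ (q → p))) ∧ p) → (p → (q ∧ p)) = i → 1 = 1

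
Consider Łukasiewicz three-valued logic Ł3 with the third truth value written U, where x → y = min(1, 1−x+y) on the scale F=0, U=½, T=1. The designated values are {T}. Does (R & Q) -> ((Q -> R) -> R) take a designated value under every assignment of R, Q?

Every assignment of R, Q over {T, U, F} gives a value in {T}.
In particular, with R=U, Q=U: (R & Q) -> ((Q -> R) -> R) = T.

Yes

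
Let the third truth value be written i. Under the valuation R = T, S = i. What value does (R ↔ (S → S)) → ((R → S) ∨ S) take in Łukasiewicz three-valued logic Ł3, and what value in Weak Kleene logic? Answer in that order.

In Łukasiewicz three-valued logic Ł3: S → S = i → i = T  [min(1, 1−½+½)]
R ↔ (S → S) = T ↔ T = T
R → S = T → i = i
(R → S) ∨ S = i ∨ i = i
(R ↔ (S → S)) → ((R → S) ∨ S) = T → i = i
In Weak Kleene logic: S → S = i → i = i  [any arg is the third value ⇒ result is the third value]
R ↔ (S → S) = T ↔ i = i
R → S = T → i = i
(R → S) ∨ S = i ∨ i = i
(R ↔ (S → S)) → ((R → S) ∨ S) = i → i = i

i; i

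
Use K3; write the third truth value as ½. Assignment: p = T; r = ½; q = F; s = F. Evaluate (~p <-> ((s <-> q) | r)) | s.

F

~p = ~T = F
s <-> q = F <-> F = T
(s <-> q) | r = T | ½ = T
~p <-> ((s <-> q) | r) = F <-> T = F
(~p <-> ((s <-> q) | r)) | s = F | F = F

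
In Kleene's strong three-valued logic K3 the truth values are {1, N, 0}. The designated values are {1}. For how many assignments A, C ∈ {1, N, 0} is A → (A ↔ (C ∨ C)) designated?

Designated under: (A=1, C=1); (A=0, C=1); (A=0, C=N); (A=0, C=0).

4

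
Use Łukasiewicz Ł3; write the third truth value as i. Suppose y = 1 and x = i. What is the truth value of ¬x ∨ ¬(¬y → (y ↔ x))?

¬x = ¬i = i
¬y = ¬1 = 0
y ↔ x = 1 ↔ i = i
¬y → (y ↔ x) = 0 → i = 1
¬(¬y → (y ↔ x)) = ¬1 = 0
¬x ∨ ¬(¬y → (y ↔ x)) = i ∨ 0 = i

i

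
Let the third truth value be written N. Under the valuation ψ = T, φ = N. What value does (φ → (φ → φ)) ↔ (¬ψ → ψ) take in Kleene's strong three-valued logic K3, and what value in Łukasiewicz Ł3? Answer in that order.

N; T

In Kleene's strong three-valued logic K3: φ → φ = N → N = N
φ → (φ → φ) = N → N = N
¬ψ = ¬T = F
¬ψ → ψ = F → T = T
(φ → (φ → φ)) ↔ (¬ψ → ψ) = N ↔ T = N
In Łukasiewicz Ł3: φ → φ = N → N = T
φ → (φ → φ) = N → T = T
¬ψ = ¬T = F
¬ψ → ψ = F → T = T
(φ → (φ → φ)) ↔ (¬ψ → ψ) = T ↔ T = T
They differ because Kleene's strong three-valued logic K3 and Łukasiewicz Ł3 treat N differently under implication.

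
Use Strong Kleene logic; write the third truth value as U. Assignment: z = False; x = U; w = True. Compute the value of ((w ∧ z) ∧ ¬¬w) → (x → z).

True

w ∧ z = True ∧ False = False
¬w = ¬True = False
¬¬w = ¬False = True
(w ∧ z) ∧ ¬¬w = False ∧ True = False
x → z = U → False = U  [¬U ∨ False]
((w ∧ z) ∧ ¬¬w) → (x → z) = False → U = True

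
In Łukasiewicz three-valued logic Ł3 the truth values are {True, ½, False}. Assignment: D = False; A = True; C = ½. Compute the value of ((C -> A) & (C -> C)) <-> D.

C -> A = ½ -> True = True
C -> C = ½ -> ½ = True
(C -> A) & (C -> C) = True & True = True
((C -> A) & (C -> C)) <-> D = True <-> False = False

False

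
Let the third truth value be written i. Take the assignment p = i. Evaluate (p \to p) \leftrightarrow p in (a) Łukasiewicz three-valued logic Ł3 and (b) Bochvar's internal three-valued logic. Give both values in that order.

i; i

In Łukasiewicz three-valued logic Ł3: p \to p = i \to i = True  [min(1, 1−½+½)]
(p \to p) \leftrightarrow p = True \leftrightarrow i = i
In Bochvar's internal three-valued logic: p \to p = i \to i = i  [any arg is the third value ⇒ result is the third value]
(p \to p) \leftrightarrow p = i \leftrightarrow i = i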